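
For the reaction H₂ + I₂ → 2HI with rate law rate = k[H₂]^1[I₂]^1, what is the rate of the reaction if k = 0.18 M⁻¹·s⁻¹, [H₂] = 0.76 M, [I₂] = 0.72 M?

0.0985 M/s

Step 1: The rate law is rate = k[H₂]^1[I₂]^1
Step 2: Substitute: rate = 0.18 × (0.76)^1 × (0.72)^1
Step 3: rate = 0.18 × 0.76 × 0.72 = 0.098496 M/s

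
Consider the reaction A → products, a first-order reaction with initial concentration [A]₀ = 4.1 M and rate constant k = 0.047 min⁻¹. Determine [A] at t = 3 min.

3.561 M

Step 1: For a first-order reaction: [A] = [A]₀ × e^(-kt)
Step 2: [A] = 4.1 × e^(-0.047 × 3)
Step 3: [A] = 4.1 × e^(-0.141)
Step 4: [A] = 4.1 × 0.868489 = 3.561 M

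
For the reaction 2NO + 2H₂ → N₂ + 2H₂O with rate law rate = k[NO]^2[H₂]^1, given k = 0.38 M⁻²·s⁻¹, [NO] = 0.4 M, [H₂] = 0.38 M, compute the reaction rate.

0.0231 M/s

Step 1: The rate law is rate = k[NO]^2[H₂]^1
Step 2: Substitute: rate = 0.38 × (0.4)^2 × (0.38)^1
Step 3: rate = 0.38 × 0.16 × 0.38 = 0.023104 M/s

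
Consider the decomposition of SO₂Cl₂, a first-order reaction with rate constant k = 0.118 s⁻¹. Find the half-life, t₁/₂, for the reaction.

5.874 s

Step 1: For a first-order reaction, t₁/₂ = ln(2)/k
Step 2: t₁/₂ = ln(2)/0.118
Step 3: t₁/₂ = 0.6931/0.118 = 5.874 s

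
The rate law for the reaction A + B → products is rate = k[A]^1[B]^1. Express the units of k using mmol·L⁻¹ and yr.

(mmol·L⁻¹)⁻¹·yr⁻¹

Step 1: Overall order = 1 + 1 = 2.
Step 2: rate has units mmol·L⁻¹·yr⁻¹; [A]^1[B]^1 has units (mmol·L⁻¹)^2.
Step 3: k = rate/([A]^1[B]^1), so units of k = (mmol·L⁻¹)^(1-2)·yr⁻¹ = (mmol·L⁻¹)⁻¹·yr⁻¹.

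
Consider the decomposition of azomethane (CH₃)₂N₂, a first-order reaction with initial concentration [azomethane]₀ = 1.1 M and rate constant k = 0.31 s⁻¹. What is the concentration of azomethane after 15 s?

0.01052 M

Step 1: For a first-order reaction: [azomethane] = [azomethane]₀ × e^(-kt)
Step 2: [azomethane] = 1.1 × e^(-0.31 × 15)
Step 3: [azomethane] = 1.1 × e^(-4.65)
Step 4: [azomethane] = 1.1 × 0.0095616 = 0.01052 M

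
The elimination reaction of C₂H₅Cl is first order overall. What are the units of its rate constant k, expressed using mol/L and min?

min⁻¹

Step 1: For overall order n, rate = k × (concentration)^n.
Step 2: Rate has units mol/L·min⁻¹; concentration term has units (mol/L)^1.
Step 3: k = rate / (concentration)^n, so units of k = (mol/L)^(1-1)·min⁻¹ = min⁻¹.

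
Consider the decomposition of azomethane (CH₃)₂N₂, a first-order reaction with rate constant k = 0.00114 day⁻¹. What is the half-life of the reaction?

608 day

Step 1: For a first-order reaction, t₁/₂ = ln(2)/k
Step 2: t₁/₂ = ln(2)/0.00114
Step 3: t₁/₂ = 0.6931/0.00114 = 608 day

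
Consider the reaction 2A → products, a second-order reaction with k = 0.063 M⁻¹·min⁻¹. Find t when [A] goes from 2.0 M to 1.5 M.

2.646 min

Step 1: For second-order: t = (1/[A] - 1/[A]₀)/k
Step 2: t = (1/1.5 - 1/2.0)/0.063
Step 3: t = (0.6667 - 0.5)/0.063
Step 4: t = 0.1667/0.063 = 2.646 min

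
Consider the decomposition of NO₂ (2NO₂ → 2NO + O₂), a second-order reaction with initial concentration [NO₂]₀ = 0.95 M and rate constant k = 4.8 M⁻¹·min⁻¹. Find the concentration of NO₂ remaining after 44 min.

0.004711 M

Step 1: For a second-order reaction: 1/[NO₂] = 1/[NO₂]₀ + kt
Step 2: 1/[NO₂] = 1/0.95 + 4.8 × 44
Step 3: 1/[NO₂] = 1.053 + 211.2 = 212.3
Step 4: [NO₂] = 1/212.3 = 0.004711 M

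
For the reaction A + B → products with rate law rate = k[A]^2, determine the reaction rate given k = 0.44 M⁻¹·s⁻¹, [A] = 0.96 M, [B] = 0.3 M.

0.4055 M/s

Step 1: The rate law is rate = k[A]^2
Step 2: Note that the rate does not depend on [B] (zero order in B).
Step 3: rate = 0.44 × (0.96)^2 = 0.405504 M/s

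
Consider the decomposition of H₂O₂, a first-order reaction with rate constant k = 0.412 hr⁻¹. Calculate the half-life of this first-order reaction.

1.682 hr

Step 1: For a first-order reaction, t₁/₂ = ln(2)/k
Step 2: t₁/₂ = ln(2)/0.412
Step 3: t₁/₂ = 0.6931/0.412 = 1.682 hr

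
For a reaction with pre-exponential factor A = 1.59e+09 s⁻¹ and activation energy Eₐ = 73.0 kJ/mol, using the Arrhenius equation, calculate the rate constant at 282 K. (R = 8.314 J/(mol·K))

4.78e-05 s⁻¹

Step 1: Use the Arrhenius equation: k = A × exp(-Eₐ/RT)
Step 2: Convert Eₐ to J/mol: 73.0 kJ/mol = 73000 J/mol
Step 3: Calculate the exponent: -Eₐ/(RT) = -73000/(8.314 × 282) = -31.13607
Step 4: k = 1.59e+09 × exp(-31.13607)
Step 5: k = 1.59e+09 × 3.00453e-14 = 4.7772e-05 s⁻¹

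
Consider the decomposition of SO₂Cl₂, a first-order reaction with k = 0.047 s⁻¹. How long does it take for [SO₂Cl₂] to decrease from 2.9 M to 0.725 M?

29.5 s

Step 1: For first-order: t = ln([SO₂Cl₂]₀/[SO₂Cl₂])/k
Step 2: t = ln(2.9/0.725)/0.047
Step 3: t = ln(4)/0.047
Step 4: t = 1.386/0.047 = 29.5 s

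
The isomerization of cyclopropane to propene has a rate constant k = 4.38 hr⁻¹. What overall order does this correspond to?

first order (1)

Step 1: The units of k for an nth-order reaction are (concentration)^(1-n)·(time)⁻¹.
Step 2: Here k has units hr⁻¹, so the concentration exponent is 0.
Step 3: 1 - n = 0 ⇒ n = 1. The reaction is first order.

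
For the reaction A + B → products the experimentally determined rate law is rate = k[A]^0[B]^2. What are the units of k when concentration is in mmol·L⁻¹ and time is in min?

(mmol·L⁻¹)⁻¹·min⁻¹

Step 1: Overall order = 0 + 2 = 2.
Step 2: rate has units mmol·L⁻¹·min⁻¹; [A]^0[B]^2 has units (mmol·L⁻¹)^2.
Step 3: k = rate/([A]^0[B]^2), so units of k = (mmol·L⁻¹)^(1-2)·min⁻¹ = (mmol·L⁻¹)⁻¹·min⁻¹.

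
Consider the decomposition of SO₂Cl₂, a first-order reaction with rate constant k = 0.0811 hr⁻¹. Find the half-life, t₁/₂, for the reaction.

8.547 hr

Step 1: For a first-order reaction, t₁/₂ = ln(2)/k
Step 2: t₁/₂ = ln(2)/0.0811
Step 3: t₁/₂ = 0.6931/0.0811 = 8.547 hr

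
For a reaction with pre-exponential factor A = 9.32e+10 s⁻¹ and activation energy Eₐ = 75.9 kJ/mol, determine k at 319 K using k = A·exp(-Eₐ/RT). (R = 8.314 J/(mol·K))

3.47e-02 s⁻¹

Step 1: Use the Arrhenius equation: k = A × exp(-Eₐ/RT)
Step 2: Convert Eₐ to J/mol: 75.9 kJ/mol = 75900 J/mol
Step 3: Calculate the exponent: -Eₐ/(RT) = -75900/(8.314 × 319) = -28.61812
Step 4: k = 9.32e+10 × exp(-28.61812)
Step 5: k = 9.32e+10 × 3.72656e-13 = 3.4732e-02 s⁻¹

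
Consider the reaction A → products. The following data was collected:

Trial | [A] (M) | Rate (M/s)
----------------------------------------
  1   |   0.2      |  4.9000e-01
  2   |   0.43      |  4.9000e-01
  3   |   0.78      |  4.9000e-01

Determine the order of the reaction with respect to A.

zeroth order (0)

Step 1: Compare trials - when concentration changes, rate stays constant.
Step 2: rate₂/rate₁ = 4.9000e-01/4.9000e-01 = 1
Step 3: [A]₂/[A]₁ = 0.43/0.2 = 2.15
Step 4: Since rate ratio ≈ (conc ratio)^0, the reaction is zeroth order.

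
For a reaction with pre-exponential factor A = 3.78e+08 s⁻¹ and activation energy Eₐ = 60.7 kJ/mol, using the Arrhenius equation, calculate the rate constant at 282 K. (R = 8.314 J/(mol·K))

2.16e-03 s⁻¹

Step 1: Use the Arrhenius equation: k = A × exp(-Eₐ/RT)
Step 2: Convert Eₐ to J/mol: 60.7 kJ/mol = 60700 J/mol
Step 3: Calculate the exponent: -Eₐ/(RT) = -60700/(8.314 × 282) = -25.88985
Step 4: k = 3.78e+08 × exp(-25.88985)
Step 5: k = 3.78e+08 × 5.70402e-12 = 2.1561e-03 s⁻¹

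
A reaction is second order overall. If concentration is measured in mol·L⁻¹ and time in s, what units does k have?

(mol·L⁻¹)⁻¹·s⁻¹

Step 1: For overall order n, rate = k × (concentration)^n.
Step 2: Rate has units mol·L⁻¹·s⁻¹; concentration term has units (mol·L⁻¹)^2.
Step 3: k = rate / (concentration)^n, so units of k = (mol·L⁻¹)^(1-2)·s⁻¹ = (mol·L⁻¹)⁻¹·s⁻¹.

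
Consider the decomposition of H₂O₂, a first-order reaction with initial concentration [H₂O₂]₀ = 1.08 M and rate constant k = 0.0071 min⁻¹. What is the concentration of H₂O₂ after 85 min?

0.5906 M

Step 1: For a first-order reaction: [H₂O₂] = [H₂O₂]₀ × e^(-kt)
Step 2: [H₂O₂] = 1.08 × e^(-0.0071 × 85)
Step 3: [H₂O₂] = 1.08 × e^(-0.6035)
Step 4: [H₂O₂] = 1.08 × 0.546894 = 0.5906 M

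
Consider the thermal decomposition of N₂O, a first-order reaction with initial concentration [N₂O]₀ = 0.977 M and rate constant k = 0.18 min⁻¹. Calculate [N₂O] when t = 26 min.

0.009066 M

Step 1: For a first-order reaction: [N₂O] = [N₂O]₀ × e^(-kt)
Step 2: [N₂O] = 0.977 × e^(-0.18 × 26)
Step 3: [N₂O] = 0.977 × e^(-4.68)
Step 4: [N₂O] = 0.977 × 0.00927901 = 0.009066 M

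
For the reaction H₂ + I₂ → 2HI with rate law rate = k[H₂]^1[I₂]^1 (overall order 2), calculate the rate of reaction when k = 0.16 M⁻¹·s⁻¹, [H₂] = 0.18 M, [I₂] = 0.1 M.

0.00288 M/s

Step 1: The rate law is rate = k[H₂]^1[I₂]^1, overall order = 1+1 = 2
Step 2: Substitute values: rate = 0.16 × (0.18)^1 × (0.1)^1
Step 3: rate = 0.16 × 0.18 × 0.1 = 0.00288 M/s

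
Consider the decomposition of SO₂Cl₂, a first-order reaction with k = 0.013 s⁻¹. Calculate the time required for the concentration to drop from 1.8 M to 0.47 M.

103.3 s

Step 1: For first-order: t = ln([SO₂Cl₂]₀/[SO₂Cl₂])/k
Step 2: t = ln(1.8/0.47)/0.013
Step 3: t = ln(3.83)/0.013
Step 4: t = 1.343/0.013 = 103.3 s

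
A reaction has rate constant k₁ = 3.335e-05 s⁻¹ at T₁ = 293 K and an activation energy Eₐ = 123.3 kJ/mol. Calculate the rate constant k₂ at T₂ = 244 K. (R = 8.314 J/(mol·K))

1.284e-09 s⁻¹

Step 1: Use the two-temperature Arrhenius form: ln(k₂/k₁) = -Eₐ/R × (1/T₂ - 1/T₁)
Step 2: Convert Eₐ to J/mol: 123.3 kJ/mol = 123300 J/mol
Step 3: 1/T₂ - 1/T₁ = 1/244 - 1/293 = 6.853914e-04 K⁻¹
Step 4: ln(k₂/k₁) = -123300/8.314 × 6.853914e-04 = -10.16463
Step 5: k₂ = k₁ × exp(-10.16463) = 3.335e-05 × 3.85086e-05 = 1.284e-09 s⁻¹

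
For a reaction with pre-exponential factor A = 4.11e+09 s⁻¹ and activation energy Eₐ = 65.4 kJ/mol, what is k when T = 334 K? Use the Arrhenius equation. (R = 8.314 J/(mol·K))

2.43e-01 s⁻¹

Step 1: Use the Arrhenius equation: k = A × exp(-Eₐ/RT)
Step 2: Convert Eₐ to J/mol: 65.4 kJ/mol = 65400 J/mol
Step 3: Calculate the exponent: -Eₐ/(RT) = -65400/(8.314 × 334) = -23.55165
Step 4: k = 4.11e+09 × exp(-23.55165)
Step 5: k = 4.11e+09 × 5.91083e-11 = 2.4294e-01 s⁻¹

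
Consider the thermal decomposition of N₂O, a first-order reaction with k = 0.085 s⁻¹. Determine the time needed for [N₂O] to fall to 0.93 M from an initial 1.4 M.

4.812 s

Step 1: For first-order: t = ln([N₂O]₀/[N₂O])/k
Step 2: t = ln(1.4/0.93)/0.085
Step 3: t = ln(1.505)/0.085
Step 4: t = 0.409/0.085 = 4.812 s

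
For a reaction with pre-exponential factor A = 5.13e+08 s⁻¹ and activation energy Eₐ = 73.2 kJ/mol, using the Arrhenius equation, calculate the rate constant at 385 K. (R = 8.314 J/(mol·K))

6.00e-02 s⁻¹

Step 1: Use the Arrhenius equation: k = A × exp(-Eₐ/RT)
Step 2: Convert Eₐ to J/mol: 73.2 kJ/mol = 73200 J/mol
Step 3: Calculate the exponent: -Eₐ/(RT) = -73200/(8.314 × 385) = -22.86864
Step 4: k = 5.13e+08 × exp(-22.86864)
Step 5: k = 5.13e+08 × 1.17024e-10 = 6.0033e-02 s⁻¹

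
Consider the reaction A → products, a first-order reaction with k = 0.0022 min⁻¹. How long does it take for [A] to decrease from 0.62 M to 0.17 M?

588.1 min

Step 1: For first-order: t = ln([A]₀/[A])/k
Step 2: t = ln(0.62/0.17)/0.0022
Step 3: t = ln(3.647)/0.0022
Step 4: t = 1.294/0.0022 = 588.1 min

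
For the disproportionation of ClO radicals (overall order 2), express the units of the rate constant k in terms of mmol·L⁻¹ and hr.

(mmol·L⁻¹)⁻¹·hr⁻¹

Step 1: For overall order n, rate = k × (concentration)^n.
Step 2: Rate has units mmol·L⁻¹·hr⁻¹; concentration term has units (mmol·L⁻¹)^2.
Step 3: k = rate / (concentration)^n, so units of k = (mmol·L⁻¹)^(1-2)·hr⁻¹ = (mmol·L⁻¹)⁻¹·hr⁻¹.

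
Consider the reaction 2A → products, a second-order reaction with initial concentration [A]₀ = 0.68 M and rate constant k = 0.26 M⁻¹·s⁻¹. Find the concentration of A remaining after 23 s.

0.1342 M

Step 1: For a second-order reaction: 1/[A] = 1/[A]₀ + kt
Step 2: 1/[A] = 1/0.68 + 0.26 × 23
Step 3: 1/[A] = 1.471 + 5.98 = 7.451
Step 4: [A] = 1/7.451 = 0.1342 M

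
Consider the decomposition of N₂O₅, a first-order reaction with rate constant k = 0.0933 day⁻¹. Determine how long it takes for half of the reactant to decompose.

7.429 day

Step 1: For a first-order reaction, t₁/₂ = ln(2)/k
Step 2: t₁/₂ = ln(2)/0.0933
Step 3: t₁/₂ = 0.6931/0.0933 = 7.429 day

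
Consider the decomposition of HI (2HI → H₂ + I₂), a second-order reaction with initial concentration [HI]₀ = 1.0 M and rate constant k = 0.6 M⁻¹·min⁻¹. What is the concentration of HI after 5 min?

0.25 M

Step 1: For a second-order reaction: 1/[HI] = 1/[HI]₀ + kt
Step 2: 1/[HI] = 1/1.0 + 0.6 × 5
Step 3: 1/[HI] = 1 + 3 = 4
Step 4: [HI] = 1/4 = 0.25 M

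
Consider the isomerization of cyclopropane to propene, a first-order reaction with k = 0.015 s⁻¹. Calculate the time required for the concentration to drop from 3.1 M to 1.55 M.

46.21 s

Step 1: For first-order: t = ln([cyclopropane]₀/[cyclopropane])/k
Step 2: t = ln(3.1/1.55)/0.015
Step 3: t = ln(2)/0.015
Step 4: t = 0.6931/0.015 = 46.21 s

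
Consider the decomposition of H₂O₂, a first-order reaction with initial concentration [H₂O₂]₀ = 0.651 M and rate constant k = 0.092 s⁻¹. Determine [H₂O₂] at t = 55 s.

0.004131 M

Step 1: For a first-order reaction: [H₂O₂] = [H₂O₂]₀ × e^(-kt)
Step 2: [H₂O₂] = 0.651 × e^(-0.092 × 55)
Step 3: [H₂O₂] = 0.651 × e^(-5.06)
Step 4: [H₂O₂] = 0.651 × 0.00634556 = 0.004131 M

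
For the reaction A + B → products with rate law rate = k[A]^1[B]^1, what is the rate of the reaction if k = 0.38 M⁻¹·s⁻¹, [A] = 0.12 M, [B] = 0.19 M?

0.008664 M/s

Step 1: The rate law is rate = k[A]^1[B]^1
Step 2: Substitute: rate = 0.38 × (0.12)^1 × (0.19)^1
Step 3: rate = 0.38 × 0.12 × 0.19 = 0.008664 M/s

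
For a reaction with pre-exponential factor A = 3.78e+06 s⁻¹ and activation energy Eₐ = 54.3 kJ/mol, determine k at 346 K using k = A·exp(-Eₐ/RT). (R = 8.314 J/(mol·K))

2.40e-02 s⁻¹

Step 1: Use the Arrhenius equation: k = A × exp(-Eₐ/RT)
Step 2: Convert Eₐ to J/mol: 54.3 kJ/mol = 54300 J/mol
Step 3: Calculate the exponent: -Eₐ/(RT) = -54300/(8.314 × 346) = -18.87616
Step 4: k = 3.78e+06 × exp(-18.87616)
Step 5: k = 3.78e+06 × 6.34144e-09 = 2.3971e-02 s⁻¹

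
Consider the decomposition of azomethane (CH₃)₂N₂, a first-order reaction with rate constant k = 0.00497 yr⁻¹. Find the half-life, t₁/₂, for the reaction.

139.5 yr

Step 1: For a first-order reaction, t₁/₂ = ln(2)/k
Step 2: t₁/₂ = ln(2)/0.00497
Step 3: t₁/₂ = 0.6931/0.00497 = 139.5 yr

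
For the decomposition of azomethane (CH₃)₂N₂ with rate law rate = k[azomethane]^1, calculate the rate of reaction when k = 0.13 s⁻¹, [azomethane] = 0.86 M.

0.1118 M/s

Step 1: Identify the rate law: rate = k[azomethane]^1
Step 2: Substitute values: rate = 0.13 × (0.86)^1
Step 3: Calculate: rate = 0.13 × 0.86 = 0.1118 M/s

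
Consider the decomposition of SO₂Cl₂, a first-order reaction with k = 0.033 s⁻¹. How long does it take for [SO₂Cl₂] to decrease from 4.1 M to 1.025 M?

42.01 s

Step 1: For first-order: t = ln([SO₂Cl₂]₀/[SO₂Cl₂])/k
Step 2: t = ln(4.1/1.025)/0.033
Step 3: t = ln(4)/0.033
Step 4: t = 1.386/0.033 = 42.01 s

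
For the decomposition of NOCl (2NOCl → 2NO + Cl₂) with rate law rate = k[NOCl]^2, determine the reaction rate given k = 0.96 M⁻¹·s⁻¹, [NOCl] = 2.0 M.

3.84 M/s

Step 1: Identify the rate law: rate = k[NOCl]^2
Step 2: Substitute values: rate = 0.96 × (2.0)^2
Step 3: Calculate: rate = 0.96 × 4 = 3.84 M/s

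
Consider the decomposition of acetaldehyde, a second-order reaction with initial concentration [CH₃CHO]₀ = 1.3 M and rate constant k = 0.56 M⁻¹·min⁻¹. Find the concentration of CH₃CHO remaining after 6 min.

0.2422 M

Step 1: For a second-order reaction: 1/[CH₃CHO] = 1/[CH₃CHO]₀ + kt
Step 2: 1/[CH₃CHO] = 1/1.3 + 0.56 × 6
Step 3: 1/[CH₃CHO] = 0.7692 + 3.36 = 4.129
Step 4: [CH₃CHO] = 1/4.129 = 0.2422 M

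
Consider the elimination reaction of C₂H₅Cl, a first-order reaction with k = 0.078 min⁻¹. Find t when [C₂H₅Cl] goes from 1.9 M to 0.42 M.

19.35 min

Step 1: For first-order: t = ln([C₂H₅Cl]₀/[C₂H₅Cl])/k
Step 2: t = ln(1.9/0.42)/0.078
Step 3: t = ln(4.524)/0.078
Step 4: t = 1.509/0.078 = 19.35 min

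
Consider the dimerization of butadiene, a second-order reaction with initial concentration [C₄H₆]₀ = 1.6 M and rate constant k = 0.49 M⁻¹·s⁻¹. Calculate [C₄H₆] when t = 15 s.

0.1254 M

Step 1: For a second-order reaction: 1/[C₄H₆] = 1/[C₄H₆]₀ + kt
Step 2: 1/[C₄H₆] = 1/1.6 + 0.49 × 15
Step 3: 1/[C₄H₆] = 0.625 + 7.35 = 7.975
Step 4: [C₄H₆] = 1/7.975 = 0.1254 M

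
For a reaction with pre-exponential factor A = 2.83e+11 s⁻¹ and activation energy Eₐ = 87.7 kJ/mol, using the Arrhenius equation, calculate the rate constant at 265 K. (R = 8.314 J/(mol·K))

1.46e-06 s⁻¹

Step 1: Use the Arrhenius equation: k = A × exp(-Eₐ/RT)
Step 2: Convert Eₐ to J/mol: 87.7 kJ/mol = 87700 J/mol
Step 3: Calculate the exponent: -Eₐ/(RT) = -87700/(8.314 × 265) = -39.80556
Step 4: k = 2.83e+11 × exp(-39.80556)
Step 5: k = 2.83e+11 × 5.16018e-18 = 1.4603e-06 s⁻¹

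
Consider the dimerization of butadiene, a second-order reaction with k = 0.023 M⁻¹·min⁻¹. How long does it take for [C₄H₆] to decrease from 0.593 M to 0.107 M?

333 min

Step 1: For second-order: t = (1/[C₄H₆] - 1/[C₄H₆]₀)/k
Step 2: t = (1/0.107 - 1/0.593)/0.023
Step 3: t = (9.346 - 1.686)/0.023
Step 4: t = 7.659/0.023 = 333 min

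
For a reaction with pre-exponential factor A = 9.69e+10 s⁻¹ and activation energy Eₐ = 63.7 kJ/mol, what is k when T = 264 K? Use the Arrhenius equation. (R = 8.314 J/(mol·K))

2.41e-02 s⁻¹

Step 1: Use the Arrhenius equation: k = A × exp(-Eₐ/RT)
Step 2: Convert Eₐ to J/mol: 63.7 kJ/mol = 63700 J/mol
Step 3: Calculate the exponent: -Eₐ/(RT) = -63700/(8.314 × 264) = -29.02188
Step 4: k = 9.69e+10 × exp(-29.02188)
Step 5: k = 9.69e+10 × 2.48861e-13 = 2.4115e-02 s⁻¹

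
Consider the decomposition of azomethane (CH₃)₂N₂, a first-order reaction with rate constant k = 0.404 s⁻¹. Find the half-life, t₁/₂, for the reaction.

1.716 s

Step 1: For a first-order reaction, t₁/₂ = ln(2)/k
Step 2: t₁/₂ = ln(2)/0.404
Step 3: t₁/₂ = 0.6931/0.404 = 1.716 s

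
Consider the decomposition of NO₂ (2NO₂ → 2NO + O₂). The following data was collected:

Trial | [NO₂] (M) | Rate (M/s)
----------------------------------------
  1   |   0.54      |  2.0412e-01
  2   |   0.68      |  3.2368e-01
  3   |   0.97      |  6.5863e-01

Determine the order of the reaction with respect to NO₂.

second order (2)

Step 1: Compare trials to find order n where rate₂/rate₁ = ([NO₂]₂/[NO₂]₁)^n
Step 2: rate₂/rate₁ = 3.2368e-01/2.0412e-01 = 1.586
Step 3: [NO₂]₂/[NO₂]₁ = 0.68/0.54 = 1.259
Step 4: n = ln(1.586)/ln(1.259) = 2.00 ≈ 2
Step 5: The reaction is second order in NO₂.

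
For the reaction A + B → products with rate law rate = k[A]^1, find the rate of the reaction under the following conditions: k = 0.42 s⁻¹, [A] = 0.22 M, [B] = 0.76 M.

0.0924 M/s

Step 1: The rate law is rate = k[A]^1
Step 2: Note that the rate does not depend on [B] (zero order in B).
Step 3: rate = 0.42 × (0.22)^1 = 0.0924 M/s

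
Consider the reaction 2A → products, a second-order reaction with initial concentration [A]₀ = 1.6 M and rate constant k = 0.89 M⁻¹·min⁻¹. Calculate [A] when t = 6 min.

0.1676 M

Step 1: For a second-order reaction: 1/[A] = 1/[A]₀ + kt
Step 2: 1/[A] = 1/1.6 + 0.89 × 6
Step 3: 1/[A] = 0.625 + 5.34 = 5.965
Step 4: [A] = 1/5.965 = 0.1676 M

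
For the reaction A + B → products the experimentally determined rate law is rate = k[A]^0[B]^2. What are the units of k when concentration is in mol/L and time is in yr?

(mol/L)⁻¹·yr⁻¹

Step 1: Overall order = 0 + 2 = 2.
Step 2: rate has units mol/L·yr⁻¹; [A]^0[B]^2 has units (mol/L)^2.
Step 3: k = rate/([A]^0[B]^2), so units of k = (mol/L)^(1-2)·yr⁻¹ = (mol/L)⁻¹·yr⁻¹.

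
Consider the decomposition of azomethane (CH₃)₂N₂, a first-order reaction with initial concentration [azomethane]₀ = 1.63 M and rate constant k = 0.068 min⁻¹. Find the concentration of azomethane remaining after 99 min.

0.001943 M

Step 1: For a first-order reaction: [azomethane] = [azomethane]₀ × e^(-kt)
Step 2: [azomethane] = 1.63 × e^(-0.068 × 99)
Step 3: [azomethane] = 1.63 × e^(-6.732)
Step 4: [azomethane] = 1.63 × 0.00119215 = 0.001943 M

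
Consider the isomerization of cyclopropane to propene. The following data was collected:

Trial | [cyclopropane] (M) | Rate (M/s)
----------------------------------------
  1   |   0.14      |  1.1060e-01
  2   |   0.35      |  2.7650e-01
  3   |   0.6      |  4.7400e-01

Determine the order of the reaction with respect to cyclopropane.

first order (1)

Step 1: Compare trials to find order n where rate₂/rate₁ = ([cyclopropane]₂/[cyclopropane]₁)^n
Step 2: rate₂/rate₁ = 2.7650e-01/1.1060e-01 = 2.5
Step 3: [cyclopropane]₂/[cyclopropane]₁ = 0.35/0.14 = 2.5
Step 4: n = ln(2.5)/ln(2.5) = 1.00 ≈ 1
Step 5: The reaction is first order in cyclopropane.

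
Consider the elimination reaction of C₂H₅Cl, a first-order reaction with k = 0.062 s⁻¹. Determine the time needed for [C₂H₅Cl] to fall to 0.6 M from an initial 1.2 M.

11.18 s

Step 1: For first-order: t = ln([C₂H₅Cl]₀/[C₂H₅Cl])/k
Step 2: t = ln(1.2/0.6)/0.062
Step 3: t = ln(2)/0.062
Step 4: t = 0.6931/0.062 = 11.18 s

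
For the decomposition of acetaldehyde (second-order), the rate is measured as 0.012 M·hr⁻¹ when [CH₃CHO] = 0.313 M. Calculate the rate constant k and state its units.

0.1225 M⁻¹·hr⁻¹

Step 1: rate = k[CH₃CHO]^2, so k = rate / [CH₃CHO]^2.
Step 2: k = 0.012 / (0.313)^2 = 0.012 / 0.09797.
Step 3: k = 0.1225 M⁻¹·hr⁻¹.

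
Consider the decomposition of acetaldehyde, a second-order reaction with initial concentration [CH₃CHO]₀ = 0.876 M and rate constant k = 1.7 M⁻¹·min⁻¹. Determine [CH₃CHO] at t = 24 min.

0.02384 M

Step 1: For a second-order reaction: 1/[CH₃CHO] = 1/[CH₃CHO]₀ + kt
Step 2: 1/[CH₃CHO] = 1/0.876 + 1.7 × 24
Step 3: 1/[CH₃CHO] = 1.142 + 40.8 = 41.94
Step 4: [CH₃CHO] = 1/41.94 = 0.02384 M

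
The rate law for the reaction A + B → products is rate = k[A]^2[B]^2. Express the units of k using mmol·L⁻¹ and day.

(mmol·L⁻¹)⁻³·day⁻¹

Step 1: Overall order = 2 + 2 = 4.
Step 2: rate has units mmol·L⁻¹·day⁻¹; [A]^2[B]^2 has units (mmol·L⁻¹)^4.
Step 3: k = rate/([A]^2[B]^2), so units of k = (mmol·L⁻¹)^(1-4)·day⁻¹ = (mmol·L⁻¹)⁻³·day⁻¹.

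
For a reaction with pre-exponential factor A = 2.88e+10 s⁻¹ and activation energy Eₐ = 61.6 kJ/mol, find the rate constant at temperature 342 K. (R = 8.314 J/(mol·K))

1.12e+01 s⁻¹

Step 1: Use the Arrhenius equation: k = A × exp(-Eₐ/RT)
Step 2: Convert Eₐ to J/mol: 61.6 kJ/mol = 61600 J/mol
Step 3: Calculate the exponent: -Eₐ/(RT) = -61600/(8.314 × 342) = -21.66430
Step 4: k = 2.88e+10 × exp(-21.66430)
Step 5: k = 2.88e+10 × 3.90224e-10 = 1.1238e+01 s⁻¹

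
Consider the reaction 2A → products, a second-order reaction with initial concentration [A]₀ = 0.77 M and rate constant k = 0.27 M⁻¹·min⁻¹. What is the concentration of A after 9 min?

0.2682 M

Step 1: For a second-order reaction: 1/[A] = 1/[A]₀ + kt
Step 2: 1/[A] = 1/0.77 + 0.27 × 9
Step 3: 1/[A] = 1.299 + 2.43 = 3.729
Step 4: [A] = 1/3.729 = 0.2682 M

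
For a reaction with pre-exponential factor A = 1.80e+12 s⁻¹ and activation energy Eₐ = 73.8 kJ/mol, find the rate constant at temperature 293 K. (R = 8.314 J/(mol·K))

1.25e-01 s⁻¹

Step 1: Use the Arrhenius equation: k = A × exp(-Eₐ/RT)
Step 2: Convert Eₐ to J/mol: 73.8 kJ/mol = 73800 J/mol
Step 3: Calculate the exponent: -Eₐ/(RT) = -73800/(8.314 × 293) = -30.29554
Step 4: k = 1.80e+12 × exp(-30.29554)
Step 5: k = 1.80e+12 × 6.96328e-14 = 1.2534e-01 s⁻¹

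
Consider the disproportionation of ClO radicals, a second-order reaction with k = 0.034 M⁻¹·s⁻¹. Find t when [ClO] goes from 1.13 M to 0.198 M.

122.5 s

Step 1: For second-order: t = (1/[ClO] - 1/[ClO]₀)/k
Step 2: t = (1/0.198 - 1/1.13)/0.034
Step 3: t = (5.051 - 0.885)/0.034
Step 4: t = 4.166/0.034 = 122.5 s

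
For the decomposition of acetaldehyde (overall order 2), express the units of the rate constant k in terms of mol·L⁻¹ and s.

(mol·L⁻¹)⁻¹·s⁻¹

Step 1: For overall order n, rate = k × (concentration)^n.
Step 2: Rate has units mol·L⁻¹·s⁻¹; concentration term has units (mol·L⁻¹)^2.
Step 3: k = rate / (concentration)^n, so units of k = (mol·L⁻¹)^(1-2)·s⁻¹ = (mol·L⁻¹)⁻¹·s⁻¹.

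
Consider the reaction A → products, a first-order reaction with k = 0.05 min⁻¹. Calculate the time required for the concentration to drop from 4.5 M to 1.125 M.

27.73 min

Step 1: For first-order: t = ln([A]₀/[A])/k
Step 2: t = ln(4.5/1.125)/0.05
Step 3: t = ln(4)/0.05
Step 4: t = 1.386/0.05 = 27.73 min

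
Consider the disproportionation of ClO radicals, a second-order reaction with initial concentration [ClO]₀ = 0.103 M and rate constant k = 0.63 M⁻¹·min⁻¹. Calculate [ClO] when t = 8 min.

0.0678 M

Step 1: For a second-order reaction: 1/[ClO] = 1/[ClO]₀ + kt
Step 2: 1/[ClO] = 1/0.103 + 0.63 × 8
Step 3: 1/[ClO] = 9.709 + 5.04 = 14.75
Step 4: [ClO] = 1/14.75 = 0.0678 M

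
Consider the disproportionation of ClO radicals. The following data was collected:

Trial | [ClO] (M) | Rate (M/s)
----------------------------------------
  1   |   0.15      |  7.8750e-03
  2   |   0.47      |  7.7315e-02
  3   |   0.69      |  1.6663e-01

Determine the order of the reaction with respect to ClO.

second order (2)

Step 1: Compare trials to find order n where rate₂/rate₁ = ([ClO]₂/[ClO]₁)^n
Step 2: rate₂/rate₁ = 7.7315e-02/7.8750e-03 = 9.818
Step 3: [ClO]₂/[ClO]₁ = 0.47/0.15 = 3.133
Step 4: n = ln(9.818)/ln(3.133) = 2.00 ≈ 2
Step 5: The reaction is second order in ClO.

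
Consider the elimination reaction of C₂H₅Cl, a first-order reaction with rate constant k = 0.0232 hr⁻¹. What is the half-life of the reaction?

29.88 hr

Step 1: For a first-order reaction, t₁/₂ = ln(2)/k
Step 2: t₁/₂ = ln(2)/0.0232
Step 3: t₁/₂ = 0.6931/0.0232 = 29.88 hr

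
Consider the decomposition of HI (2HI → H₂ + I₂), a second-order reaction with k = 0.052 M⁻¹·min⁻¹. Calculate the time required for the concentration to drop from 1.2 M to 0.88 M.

5.828 min

Step 1: For second-order: t = (1/[HI] - 1/[HI]₀)/k
Step 2: t = (1/0.88 - 1/1.2)/0.052
Step 3: t = (1.136 - 0.8333)/0.052
Step 4: t = 0.303/0.052 = 5.828 min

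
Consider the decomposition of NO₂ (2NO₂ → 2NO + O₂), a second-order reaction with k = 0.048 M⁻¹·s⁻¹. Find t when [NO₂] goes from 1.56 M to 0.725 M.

15.38 s

Step 1: For second-order: t = (1/[NO₂] - 1/[NO₂]₀)/k
Step 2: t = (1/0.725 - 1/1.56)/0.048
Step 3: t = (1.379 - 0.641)/0.048
Step 4: t = 0.7383/0.048 = 15.38 s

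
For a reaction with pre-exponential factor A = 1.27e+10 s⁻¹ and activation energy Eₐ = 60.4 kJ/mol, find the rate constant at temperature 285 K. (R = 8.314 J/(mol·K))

1.08e-01 s⁻¹

Step 1: Use the Arrhenius equation: k = A × exp(-Eₐ/RT)
Step 2: Convert Eₐ to J/mol: 60.4 kJ/mol = 60400 J/mol
Step 3: Calculate the exponent: -Eₐ/(RT) = -60400/(8.314 × 285) = -25.49072
Step 4: k = 1.27e+10 × exp(-25.49072)
Step 5: k = 1.27e+10 × 8.50200e-12 = 1.0798e-01 s⁻¹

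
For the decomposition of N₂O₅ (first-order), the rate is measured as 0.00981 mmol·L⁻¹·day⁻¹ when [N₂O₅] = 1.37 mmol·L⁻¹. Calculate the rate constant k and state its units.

0.007161 day⁻¹

Step 1: rate = k[N₂O₅]^1, so k = rate / [N₂O₅]^1.
Step 2: k = 0.00981 / (1.37)^1 = 0.00981 / 1.37.
Step 3: k = 0.007161 day⁻¹.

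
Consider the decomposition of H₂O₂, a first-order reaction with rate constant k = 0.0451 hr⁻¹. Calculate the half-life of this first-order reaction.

15.37 hr

Step 1: For a first-order reaction, t₁/₂ = ln(2)/k
Step 2: t₁/₂ = ln(2)/0.0451
Step 3: t₁/₂ = 0.6931/0.0451 = 15.37 hr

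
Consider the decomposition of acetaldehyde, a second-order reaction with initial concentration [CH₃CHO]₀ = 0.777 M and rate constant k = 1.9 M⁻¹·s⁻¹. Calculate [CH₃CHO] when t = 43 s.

0.01205 M

Step 1: For a second-order reaction: 1/[CH₃CHO] = 1/[CH₃CHO]₀ + kt
Step 2: 1/[CH₃CHO] = 1/0.777 + 1.9 × 43
Step 3: 1/[CH₃CHO] = 1.287 + 81.7 = 82.99
Step 4: [CH₃CHO] = 1/82.99 = 0.01205 M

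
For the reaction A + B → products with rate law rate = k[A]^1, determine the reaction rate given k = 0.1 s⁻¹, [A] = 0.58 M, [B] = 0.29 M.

0.058 M/s

Step 1: The rate law is rate = k[A]^1
Step 2: Note that the rate does not depend on [B] (zero order in B).
Step 3: rate = 0.1 × (0.58)^1 = 0.058 M/s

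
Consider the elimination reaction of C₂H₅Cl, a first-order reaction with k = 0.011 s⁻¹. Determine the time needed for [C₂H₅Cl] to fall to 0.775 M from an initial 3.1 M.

126 s

Step 1: For first-order: t = ln([C₂H₅Cl]₀/[C₂H₅Cl])/k
Step 2: t = ln(3.1/0.775)/0.011
Step 3: t = ln(4)/0.011
Step 4: t = 1.386/0.011 = 126 s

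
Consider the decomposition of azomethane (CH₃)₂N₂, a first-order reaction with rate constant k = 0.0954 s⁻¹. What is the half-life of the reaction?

7.266 s

Step 1: For a first-order reaction, t₁/₂ = ln(2)/k
Step 2: t₁/₂ = ln(2)/0.0954
Step 3: t₁/₂ = 0.6931/0.0954 = 7.266 s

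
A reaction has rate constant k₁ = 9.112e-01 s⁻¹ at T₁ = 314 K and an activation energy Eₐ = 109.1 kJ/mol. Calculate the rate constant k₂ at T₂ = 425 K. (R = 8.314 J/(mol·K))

5.011e+04 s⁻¹

Step 1: Use the two-temperature Arrhenius form: ln(k₂/k₁) = -Eₐ/R × (1/T₂ - 1/T₁)
Step 2: Convert Eₐ to J/mol: 109.1 kJ/mol = 109100 J/mol
Step 3: 1/T₂ - 1/T₁ = 1/425 - 1/314 = -8.317722e-04 K⁻¹
Step 4: ln(k₂/k₁) = -109100/8.314 × -8.317722e-04 = 10.91488
Step 5: k₂ = k₁ × exp(10.91488) = 9.112e-01 × 5.49885e+04 = 5.011e+04 s⁻¹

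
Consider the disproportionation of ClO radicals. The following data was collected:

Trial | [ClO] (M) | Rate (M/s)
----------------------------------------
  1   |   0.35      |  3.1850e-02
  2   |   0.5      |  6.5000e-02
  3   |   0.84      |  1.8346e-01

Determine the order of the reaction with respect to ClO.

second order (2)

Step 1: Compare trials to find order n where rate₂/rate₁ = ([ClO]₂/[ClO]₁)^n
Step 2: rate₂/rate₁ = 6.5000e-02/3.1850e-02 = 2.041
Step 3: [ClO]₂/[ClO]₁ = 0.5/0.35 = 1.429
Step 4: n = ln(2.041)/ln(1.429) = 2.00 ≈ 2
Step 5: The reaction is second order in ClO.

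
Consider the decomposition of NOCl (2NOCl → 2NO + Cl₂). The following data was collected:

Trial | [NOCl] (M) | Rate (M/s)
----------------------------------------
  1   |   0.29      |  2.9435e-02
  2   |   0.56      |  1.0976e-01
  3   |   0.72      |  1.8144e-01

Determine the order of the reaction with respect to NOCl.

second order (2)

Step 1: Compare trials to find order n where rate₂/rate₁ = ([NOCl]₂/[NOCl]₁)^n
Step 2: rate₂/rate₁ = 1.0976e-01/2.9435e-02 = 3.729
Step 3: [NOCl]₂/[NOCl]₁ = 0.56/0.29 = 1.931
Step 4: n = ln(3.729)/ln(1.931) = 2.00 ≈ 2
Step 5: The reaction is second order in NOCl.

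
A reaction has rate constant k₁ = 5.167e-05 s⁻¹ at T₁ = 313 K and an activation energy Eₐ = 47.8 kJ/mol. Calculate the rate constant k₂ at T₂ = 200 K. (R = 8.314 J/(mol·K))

1.607e-09 s⁻¹

Step 1: Use the two-temperature Arrhenius form: ln(k₂/k₁) = -Eₐ/R × (1/T₂ - 1/T₁)
Step 2: Convert Eₐ to J/mol: 47.8 kJ/mol = 47800 J/mol
Step 3: 1/T₂ - 1/T₁ = 1/200 - 1/313 = 1.805112e-03 K⁻¹
Step 4: ln(k₂/k₁) = -47800/8.314 × 1.805112e-03 = -10.37820
Step 5: k₂ = k₁ × exp(-10.37820) = 5.167e-05 × 3.11032e-05 = 1.607e-09 s⁻¹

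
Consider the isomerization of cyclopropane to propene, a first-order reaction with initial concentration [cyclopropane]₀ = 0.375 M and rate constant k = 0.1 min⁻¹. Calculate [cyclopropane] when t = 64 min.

0.0006231 M

Step 1: For a first-order reaction: [cyclopropane] = [cyclopropane]₀ × e^(-kt)
Step 2: [cyclopropane] = 0.375 × e^(-0.1 × 64)
Step 3: [cyclopropane] = 0.375 × e^(-6.4)
Step 4: [cyclopropane] = 0.375 × 0.00166156 = 0.0006231 M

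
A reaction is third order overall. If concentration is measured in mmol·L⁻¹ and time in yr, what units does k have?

(mmol·L⁻¹)⁻²·yr⁻¹

Step 1: For overall order n, rate = k × (concentration)^n.
Step 2: Rate has units mmol·L⁻¹·yr⁻¹; concentration term has units (mmol·L⁻¹)^3.
Step 3: k = rate / (concentration)^n, so units of k = (mmol·L⁻¹)^(1-3)·yr⁻¹ = (mmol·L⁻¹)⁻²·yr⁻¹.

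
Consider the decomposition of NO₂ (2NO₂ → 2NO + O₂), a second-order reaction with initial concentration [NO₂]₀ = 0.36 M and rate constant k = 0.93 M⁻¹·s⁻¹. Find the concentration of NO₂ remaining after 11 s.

0.07688 M

Step 1: For a second-order reaction: 1/[NO₂] = 1/[NO₂]₀ + kt
Step 2: 1/[NO₂] = 1/0.36 + 0.93 × 11
Step 3: 1/[NO₂] = 2.778 + 10.23 = 13.01
Step 4: [NO₂] = 1/13.01 = 0.07688 M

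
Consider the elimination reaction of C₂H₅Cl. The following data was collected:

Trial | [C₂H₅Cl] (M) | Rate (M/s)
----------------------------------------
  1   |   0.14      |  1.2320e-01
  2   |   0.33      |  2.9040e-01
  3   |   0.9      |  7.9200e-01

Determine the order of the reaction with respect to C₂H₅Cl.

first order (1)

Step 1: Compare trials to find order n where rate₂/rate₁ = ([C₂H₅Cl]₂/[C₂H₅Cl]₁)^n
Step 2: rate₂/rate₁ = 2.9040e-01/1.2320e-01 = 2.357
Step 3: [C₂H₅Cl]₂/[C₂H₅Cl]₁ = 0.33/0.14 = 2.357
Step 4: n = ln(2.357)/ln(2.357) = 1.00 ≈ 1
Step 5: The reaction is first order in C₂H₅Cl.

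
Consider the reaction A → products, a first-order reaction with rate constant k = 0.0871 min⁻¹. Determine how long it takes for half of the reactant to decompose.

7.958 min

Step 1: For a first-order reaction, t₁/₂ = ln(2)/k
Step 2: t₁/₂ = ln(2)/0.0871
Step 3: t₁/₂ = 0.6931/0.0871 = 7.958 min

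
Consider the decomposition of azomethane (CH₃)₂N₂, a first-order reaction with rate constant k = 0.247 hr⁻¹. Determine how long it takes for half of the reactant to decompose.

2.806 hr

Step 1: For a first-order reaction, t₁/₂ = ln(2)/k
Step 2: t₁/₂ = ln(2)/0.247
Step 3: t₁/₂ = 0.6931/0.247 = 2.806 hr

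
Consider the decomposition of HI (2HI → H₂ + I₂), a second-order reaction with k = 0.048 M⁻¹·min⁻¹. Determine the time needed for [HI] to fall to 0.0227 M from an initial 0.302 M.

848.8 min

Step 1: For second-order: t = (1/[HI] - 1/[HI]₀)/k
Step 2: t = (1/0.0227 - 1/0.302)/0.048
Step 3: t = (44.05 - 3.311)/0.048
Step 4: t = 40.74/0.048 = 848.8 min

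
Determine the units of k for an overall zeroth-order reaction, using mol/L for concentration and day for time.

mol/L·day⁻¹

Step 1: For overall order n, rate = k × (concentration)^n.
Step 2: Rate has units mol/L·day⁻¹; concentration term has units (mol/L)^0.
Step 3: k = rate / (concentration)^n, so units of k = (mol/L)^(1-0)·day⁻¹ = mol/L·day⁻¹.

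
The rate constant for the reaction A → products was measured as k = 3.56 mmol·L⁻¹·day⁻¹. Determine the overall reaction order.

zeroth order (0)

Step 1: The units of k for an nth-order reaction are (concentration)^(1-n)·(time)⁻¹.
Step 2: Here k has units mmol·L⁻¹·day⁻¹, so the concentration exponent is 1.
Step 3: 1 - n = 1 ⇒ n = 0. The reaction is zeroth order.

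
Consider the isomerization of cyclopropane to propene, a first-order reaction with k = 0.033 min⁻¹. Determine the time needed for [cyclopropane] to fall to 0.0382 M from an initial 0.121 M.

34.94 min

Step 1: For first-order: t = ln([cyclopropane]₀/[cyclopropane])/k
Step 2: t = ln(0.121/0.0382)/0.033
Step 3: t = ln(3.168)/0.033
Step 4: t = 1.153/0.033 = 34.94 min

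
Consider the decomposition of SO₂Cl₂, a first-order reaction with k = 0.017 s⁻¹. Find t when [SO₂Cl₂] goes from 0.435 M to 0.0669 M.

110.1 s

Step 1: For first-order: t = ln([SO₂Cl₂]₀/[SO₂Cl₂])/k
Step 2: t = ln(0.435/0.0669)/0.017
Step 3: t = ln(6.502)/0.017
Step 4: t = 1.872/0.017 = 110.1 s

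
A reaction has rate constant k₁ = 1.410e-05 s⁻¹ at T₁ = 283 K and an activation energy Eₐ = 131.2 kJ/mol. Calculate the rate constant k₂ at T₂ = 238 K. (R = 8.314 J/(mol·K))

3.718e-10 s⁻¹

Step 1: Use the two-temperature Arrhenius form: ln(k₂/k₁) = -Eₐ/R × (1/T₂ - 1/T₁)
Step 2: Convert Eₐ to J/mol: 131.2 kJ/mol = 131200 J/mol
Step 3: 1/T₂ - 1/T₁ = 1/238 - 1/283 = 6.681118e-04 K⁻¹
Step 4: ln(k₂/k₁) = -131200/8.314 × 6.681118e-04 = -10.54321
Step 5: k₂ = k₁ × exp(-10.54321) = 1.410e-05 × 2.63719e-05 = 3.718e-10 s⁻¹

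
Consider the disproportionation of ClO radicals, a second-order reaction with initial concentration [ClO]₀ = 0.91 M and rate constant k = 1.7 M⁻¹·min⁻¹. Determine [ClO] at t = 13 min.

0.04311 M

Step 1: For a second-order reaction: 1/[ClO] = 1/[ClO]₀ + kt
Step 2: 1/[ClO] = 1/0.91 + 1.7 × 13
Step 3: 1/[ClO] = 1.099 + 22.1 = 23.2
Step 4: [ClO] = 1/23.2 = 0.04311 M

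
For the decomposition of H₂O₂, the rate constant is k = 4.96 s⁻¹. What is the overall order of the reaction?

first order (1)

Step 1: The units of k for an nth-order reaction are (concentration)^(1-n)·(time)⁻¹.
Step 2: Here k has units s⁻¹, so the concentration exponent is 0.
Step 3: 1 - n = 0 ⇒ n = 1. The reaction is first order.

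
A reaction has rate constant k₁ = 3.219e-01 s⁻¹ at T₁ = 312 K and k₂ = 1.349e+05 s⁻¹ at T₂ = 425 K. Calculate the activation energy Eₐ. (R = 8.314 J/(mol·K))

126.3 kJ/mol

Step 1: Use the two-temperature Arrhenius form: ln(k₂/k₁) = -Eₐ/R × (1/T₂ - 1/T₁)
Step 2: ln(k₂/k₁) = ln(1.349e+05/3.219e-01) = ln(419074) = 12.9458
Step 3: 1/T₂ - 1/T₁ = 1/425 - 1/312 = -8.521870e-04 K⁻¹
Step 4: Eₐ = -R × ln(k₂/k₁) / (1/T₂ - 1/T₁) = -8.314 × 12.9458 / -8.521870e-04
Step 5: Eₐ = 1.2630e+05 J/mol = 126.3 kJ/mol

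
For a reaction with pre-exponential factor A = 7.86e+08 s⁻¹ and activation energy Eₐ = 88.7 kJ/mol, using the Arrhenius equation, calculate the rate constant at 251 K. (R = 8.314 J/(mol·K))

2.73e-10 s⁻¹

Step 1: Use the Arrhenius equation: k = A × exp(-Eₐ/RT)
Step 2: Convert Eₐ to J/mol: 88.7 kJ/mol = 88700 J/mol
Step 3: Calculate the exponent: -Eₐ/(RT) = -88700/(8.314 × 251) = -42.50499
Step 4: k = 7.86e+08 × exp(-42.50499)
Step 5: k = 7.86e+08 × 3.46990e-19 = 2.7273e-10 s⁻¹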